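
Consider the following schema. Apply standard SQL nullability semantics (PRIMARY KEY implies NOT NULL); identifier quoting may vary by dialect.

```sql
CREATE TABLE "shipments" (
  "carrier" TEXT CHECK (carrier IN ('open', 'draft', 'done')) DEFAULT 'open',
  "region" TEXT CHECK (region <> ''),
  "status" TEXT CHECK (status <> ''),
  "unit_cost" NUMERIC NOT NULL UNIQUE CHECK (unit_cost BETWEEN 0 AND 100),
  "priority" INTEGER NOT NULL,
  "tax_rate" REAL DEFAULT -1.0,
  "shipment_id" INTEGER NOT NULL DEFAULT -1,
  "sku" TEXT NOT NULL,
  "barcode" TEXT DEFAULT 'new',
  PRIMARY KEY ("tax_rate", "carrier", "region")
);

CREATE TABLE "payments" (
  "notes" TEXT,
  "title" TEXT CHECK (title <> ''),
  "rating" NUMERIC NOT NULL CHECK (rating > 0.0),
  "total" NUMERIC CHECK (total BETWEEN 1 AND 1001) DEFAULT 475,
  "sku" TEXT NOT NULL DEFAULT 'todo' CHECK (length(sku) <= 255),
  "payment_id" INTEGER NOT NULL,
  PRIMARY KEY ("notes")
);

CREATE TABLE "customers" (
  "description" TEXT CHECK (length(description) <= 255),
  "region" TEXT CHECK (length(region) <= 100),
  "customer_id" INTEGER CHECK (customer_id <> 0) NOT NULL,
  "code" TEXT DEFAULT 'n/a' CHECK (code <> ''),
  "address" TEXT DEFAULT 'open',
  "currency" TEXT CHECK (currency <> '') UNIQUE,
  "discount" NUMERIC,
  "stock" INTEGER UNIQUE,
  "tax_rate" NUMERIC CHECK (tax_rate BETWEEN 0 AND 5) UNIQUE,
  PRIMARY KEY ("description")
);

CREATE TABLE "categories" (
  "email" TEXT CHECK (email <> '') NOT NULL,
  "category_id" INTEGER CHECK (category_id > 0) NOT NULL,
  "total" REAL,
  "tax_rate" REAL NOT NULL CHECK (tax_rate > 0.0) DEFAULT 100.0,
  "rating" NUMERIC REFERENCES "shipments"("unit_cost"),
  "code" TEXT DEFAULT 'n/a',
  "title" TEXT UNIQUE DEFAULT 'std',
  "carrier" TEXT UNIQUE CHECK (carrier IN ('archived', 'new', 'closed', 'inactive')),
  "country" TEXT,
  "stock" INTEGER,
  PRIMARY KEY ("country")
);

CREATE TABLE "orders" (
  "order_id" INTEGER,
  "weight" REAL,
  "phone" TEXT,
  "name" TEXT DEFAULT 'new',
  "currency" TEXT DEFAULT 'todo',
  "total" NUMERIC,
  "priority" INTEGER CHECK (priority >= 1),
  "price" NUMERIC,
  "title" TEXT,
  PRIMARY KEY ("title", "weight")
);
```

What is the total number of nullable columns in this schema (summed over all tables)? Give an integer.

shipments: 2 nullable (status, barcode — PK (tax_rate, carrier, region) and explicit NOT NULL columns excluded).
payments: 2 nullable (title, total — PK (notes) and explicit NOT NULL columns excluded).
customers: 7 nullable (region, code, address, currency, discount, stock, tax_rate — PK (description) and explicit NOT NULL columns excluded).
categories: 6 nullable (total, rating, code, title, carrier, stock — PK (country) and explicit NOT NULL columns excluded).
orders: 7 nullable (order_id, phone, name, currency, total, priority, price — PK (title, weight) and explicit NOT NULL columns excluded).
Total: 2 + 2 + 7 + 6 + 7 = 24.

24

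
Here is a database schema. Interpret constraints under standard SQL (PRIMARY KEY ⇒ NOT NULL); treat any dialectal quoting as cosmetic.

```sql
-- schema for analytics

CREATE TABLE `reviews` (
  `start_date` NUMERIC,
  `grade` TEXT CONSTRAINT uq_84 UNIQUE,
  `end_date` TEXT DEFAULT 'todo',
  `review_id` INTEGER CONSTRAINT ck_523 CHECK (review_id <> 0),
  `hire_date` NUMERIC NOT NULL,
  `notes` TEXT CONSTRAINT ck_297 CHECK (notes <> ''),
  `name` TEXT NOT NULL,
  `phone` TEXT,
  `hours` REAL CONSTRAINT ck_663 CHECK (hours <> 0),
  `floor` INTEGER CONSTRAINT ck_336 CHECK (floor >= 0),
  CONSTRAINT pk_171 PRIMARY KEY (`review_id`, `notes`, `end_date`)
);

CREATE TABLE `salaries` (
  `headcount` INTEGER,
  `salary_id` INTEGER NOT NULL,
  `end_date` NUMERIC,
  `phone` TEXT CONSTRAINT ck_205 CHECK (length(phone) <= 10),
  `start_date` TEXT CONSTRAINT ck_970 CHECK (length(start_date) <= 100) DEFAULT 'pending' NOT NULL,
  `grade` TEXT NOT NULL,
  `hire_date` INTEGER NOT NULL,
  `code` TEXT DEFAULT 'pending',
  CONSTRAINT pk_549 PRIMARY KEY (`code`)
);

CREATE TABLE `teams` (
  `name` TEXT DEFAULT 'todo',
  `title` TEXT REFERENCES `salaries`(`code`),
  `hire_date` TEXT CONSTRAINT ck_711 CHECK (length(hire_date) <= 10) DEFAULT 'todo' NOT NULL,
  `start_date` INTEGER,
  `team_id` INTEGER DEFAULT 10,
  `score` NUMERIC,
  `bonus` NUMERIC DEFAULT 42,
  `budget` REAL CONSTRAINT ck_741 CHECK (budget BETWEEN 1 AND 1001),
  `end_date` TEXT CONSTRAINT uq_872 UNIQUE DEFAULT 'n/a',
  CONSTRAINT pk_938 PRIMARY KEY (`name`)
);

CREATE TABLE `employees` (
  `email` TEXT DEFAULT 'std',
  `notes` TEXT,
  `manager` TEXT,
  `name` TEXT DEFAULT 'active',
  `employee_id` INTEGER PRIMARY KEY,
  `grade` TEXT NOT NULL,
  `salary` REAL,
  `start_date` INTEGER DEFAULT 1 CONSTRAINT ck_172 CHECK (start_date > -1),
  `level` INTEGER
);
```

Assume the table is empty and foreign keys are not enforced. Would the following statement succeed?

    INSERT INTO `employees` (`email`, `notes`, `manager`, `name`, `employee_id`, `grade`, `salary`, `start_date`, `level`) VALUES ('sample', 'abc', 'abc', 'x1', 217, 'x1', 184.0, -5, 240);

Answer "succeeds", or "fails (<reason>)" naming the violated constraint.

fails (CHECK on start_date)

The value -5 for start_date violates CHECK (start_date > -1).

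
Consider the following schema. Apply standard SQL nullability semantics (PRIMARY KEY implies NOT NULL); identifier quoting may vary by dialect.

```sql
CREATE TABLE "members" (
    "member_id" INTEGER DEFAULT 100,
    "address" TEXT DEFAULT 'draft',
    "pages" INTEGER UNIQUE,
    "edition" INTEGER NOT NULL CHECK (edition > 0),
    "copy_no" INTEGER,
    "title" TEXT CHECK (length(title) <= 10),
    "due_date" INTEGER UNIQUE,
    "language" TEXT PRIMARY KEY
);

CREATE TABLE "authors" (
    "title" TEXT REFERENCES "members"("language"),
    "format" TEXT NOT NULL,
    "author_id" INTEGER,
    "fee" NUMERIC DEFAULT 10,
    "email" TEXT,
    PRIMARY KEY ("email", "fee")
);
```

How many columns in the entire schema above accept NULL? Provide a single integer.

members: 6 nullable (member_id, address, pages, copy_no, title, due_date — PK (language) and explicit NOT NULL columns excluded).
authors: 2 nullable (title, author_id — PK (email, fee) and explicit NOT NULL columns excluded).
Total: 6 + 2 = 8.

8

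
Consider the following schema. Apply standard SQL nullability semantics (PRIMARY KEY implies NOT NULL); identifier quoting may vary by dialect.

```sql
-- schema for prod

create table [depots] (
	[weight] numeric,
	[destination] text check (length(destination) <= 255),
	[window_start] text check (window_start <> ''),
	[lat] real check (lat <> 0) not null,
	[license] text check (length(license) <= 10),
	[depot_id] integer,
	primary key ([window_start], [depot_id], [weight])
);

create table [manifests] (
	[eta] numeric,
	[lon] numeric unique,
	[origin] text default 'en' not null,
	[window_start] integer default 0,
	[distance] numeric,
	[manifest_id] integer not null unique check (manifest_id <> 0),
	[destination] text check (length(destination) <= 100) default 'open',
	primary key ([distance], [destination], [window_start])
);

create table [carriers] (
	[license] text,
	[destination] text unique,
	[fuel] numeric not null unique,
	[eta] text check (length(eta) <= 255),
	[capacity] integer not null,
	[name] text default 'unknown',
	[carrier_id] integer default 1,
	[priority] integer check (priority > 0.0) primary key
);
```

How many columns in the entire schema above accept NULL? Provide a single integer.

9

depots: 2 nullable (destination, license — PK (window_start, depot_id, weight) and explicit NOT NULL columns excluded).
manifests: 2 nullable (eta, lon — PK (distance, destination, window_start) and explicit NOT NULL columns excluded).
carriers: 5 nullable (license, destination, eta, name, carrier_id — PK (priority) and explicit NOT NULL columns excluded).
Total: 2 + 2 + 5 = 9.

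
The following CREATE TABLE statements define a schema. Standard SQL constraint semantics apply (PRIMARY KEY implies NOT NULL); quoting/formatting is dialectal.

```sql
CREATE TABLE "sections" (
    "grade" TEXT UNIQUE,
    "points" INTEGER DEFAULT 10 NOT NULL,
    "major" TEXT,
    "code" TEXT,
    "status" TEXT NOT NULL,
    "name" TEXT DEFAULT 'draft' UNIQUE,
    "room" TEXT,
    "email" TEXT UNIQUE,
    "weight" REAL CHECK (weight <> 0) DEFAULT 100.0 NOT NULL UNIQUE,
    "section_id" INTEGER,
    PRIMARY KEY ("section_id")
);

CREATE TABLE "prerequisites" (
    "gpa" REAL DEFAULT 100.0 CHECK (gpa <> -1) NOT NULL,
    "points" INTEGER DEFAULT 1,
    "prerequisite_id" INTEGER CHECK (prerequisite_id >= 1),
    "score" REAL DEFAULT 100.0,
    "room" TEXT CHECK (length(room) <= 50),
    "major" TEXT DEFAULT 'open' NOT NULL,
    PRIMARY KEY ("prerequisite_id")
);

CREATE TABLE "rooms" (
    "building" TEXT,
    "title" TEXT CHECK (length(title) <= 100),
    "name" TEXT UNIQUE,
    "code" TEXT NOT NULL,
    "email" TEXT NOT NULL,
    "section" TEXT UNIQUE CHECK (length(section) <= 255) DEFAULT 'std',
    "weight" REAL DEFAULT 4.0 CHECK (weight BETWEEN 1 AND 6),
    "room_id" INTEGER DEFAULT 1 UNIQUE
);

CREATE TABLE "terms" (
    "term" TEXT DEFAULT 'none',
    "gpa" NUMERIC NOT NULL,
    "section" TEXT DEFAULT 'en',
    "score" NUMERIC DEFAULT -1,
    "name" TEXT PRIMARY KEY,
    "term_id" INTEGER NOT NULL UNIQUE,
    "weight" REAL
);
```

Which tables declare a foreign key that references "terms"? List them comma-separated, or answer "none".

none

No REFERENCES clause anywhere in the schema names terms.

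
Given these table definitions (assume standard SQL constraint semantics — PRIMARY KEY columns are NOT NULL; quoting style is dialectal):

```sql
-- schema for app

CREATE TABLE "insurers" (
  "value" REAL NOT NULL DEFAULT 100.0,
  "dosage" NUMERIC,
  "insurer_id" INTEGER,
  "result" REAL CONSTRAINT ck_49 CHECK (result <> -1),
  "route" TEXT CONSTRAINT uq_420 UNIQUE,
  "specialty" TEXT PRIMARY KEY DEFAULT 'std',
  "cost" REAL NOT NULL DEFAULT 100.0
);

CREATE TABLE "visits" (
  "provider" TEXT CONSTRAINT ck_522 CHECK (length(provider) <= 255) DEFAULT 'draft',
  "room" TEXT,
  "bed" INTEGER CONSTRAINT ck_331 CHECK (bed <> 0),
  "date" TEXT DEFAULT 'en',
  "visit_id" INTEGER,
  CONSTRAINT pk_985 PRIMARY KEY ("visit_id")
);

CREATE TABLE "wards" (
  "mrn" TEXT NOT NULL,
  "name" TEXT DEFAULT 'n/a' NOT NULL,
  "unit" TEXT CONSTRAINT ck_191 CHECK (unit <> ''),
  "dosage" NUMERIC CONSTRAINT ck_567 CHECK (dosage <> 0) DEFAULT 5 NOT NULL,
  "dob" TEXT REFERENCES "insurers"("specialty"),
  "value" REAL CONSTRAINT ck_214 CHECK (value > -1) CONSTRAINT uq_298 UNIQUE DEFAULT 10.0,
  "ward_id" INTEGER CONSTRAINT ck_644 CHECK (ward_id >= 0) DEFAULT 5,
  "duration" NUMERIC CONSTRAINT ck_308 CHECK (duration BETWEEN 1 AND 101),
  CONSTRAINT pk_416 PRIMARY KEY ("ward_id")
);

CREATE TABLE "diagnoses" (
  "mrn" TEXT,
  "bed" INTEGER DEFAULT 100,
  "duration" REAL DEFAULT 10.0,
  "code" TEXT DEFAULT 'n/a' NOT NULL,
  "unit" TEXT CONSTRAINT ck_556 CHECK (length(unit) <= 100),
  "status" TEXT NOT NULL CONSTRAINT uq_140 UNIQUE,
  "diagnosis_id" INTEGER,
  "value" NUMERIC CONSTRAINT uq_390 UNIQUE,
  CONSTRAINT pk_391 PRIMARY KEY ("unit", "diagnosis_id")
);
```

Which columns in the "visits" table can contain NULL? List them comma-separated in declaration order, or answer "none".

provider, room, bed, date

- provider: CHECK does not forbid NULL (a CHECK constraint passes when its expression is NULL) → nullable.
- room: no NOT NULL constraint applies → nullable.
- bed: CHECK does not forbid NULL (a CHECK constraint passes when its expression is NULL) → nullable.
- date: DEFAULT only fills an omitted column; an explicit NULL is still allowed → nullable.
- visit_id: part of the PRIMARY KEY, which implies NOT NULL → not nullable.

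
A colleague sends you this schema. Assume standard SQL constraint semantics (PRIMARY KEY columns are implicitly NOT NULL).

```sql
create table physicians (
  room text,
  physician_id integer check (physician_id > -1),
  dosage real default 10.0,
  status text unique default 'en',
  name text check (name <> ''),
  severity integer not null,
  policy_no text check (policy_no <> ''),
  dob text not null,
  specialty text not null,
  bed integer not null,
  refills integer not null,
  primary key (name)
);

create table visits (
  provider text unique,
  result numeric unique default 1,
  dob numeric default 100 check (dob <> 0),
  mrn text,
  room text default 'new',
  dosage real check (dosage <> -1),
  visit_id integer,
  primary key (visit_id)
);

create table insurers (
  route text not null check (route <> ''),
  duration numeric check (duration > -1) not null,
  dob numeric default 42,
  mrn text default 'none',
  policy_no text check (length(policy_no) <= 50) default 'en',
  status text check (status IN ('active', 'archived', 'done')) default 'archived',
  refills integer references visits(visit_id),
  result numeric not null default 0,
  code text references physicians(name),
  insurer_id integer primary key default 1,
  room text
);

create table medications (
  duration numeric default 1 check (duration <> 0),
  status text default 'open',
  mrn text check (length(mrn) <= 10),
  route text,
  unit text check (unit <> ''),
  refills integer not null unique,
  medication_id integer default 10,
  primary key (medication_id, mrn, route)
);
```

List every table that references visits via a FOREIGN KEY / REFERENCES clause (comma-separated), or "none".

insurers

- insurers.refills references visits(visit_id).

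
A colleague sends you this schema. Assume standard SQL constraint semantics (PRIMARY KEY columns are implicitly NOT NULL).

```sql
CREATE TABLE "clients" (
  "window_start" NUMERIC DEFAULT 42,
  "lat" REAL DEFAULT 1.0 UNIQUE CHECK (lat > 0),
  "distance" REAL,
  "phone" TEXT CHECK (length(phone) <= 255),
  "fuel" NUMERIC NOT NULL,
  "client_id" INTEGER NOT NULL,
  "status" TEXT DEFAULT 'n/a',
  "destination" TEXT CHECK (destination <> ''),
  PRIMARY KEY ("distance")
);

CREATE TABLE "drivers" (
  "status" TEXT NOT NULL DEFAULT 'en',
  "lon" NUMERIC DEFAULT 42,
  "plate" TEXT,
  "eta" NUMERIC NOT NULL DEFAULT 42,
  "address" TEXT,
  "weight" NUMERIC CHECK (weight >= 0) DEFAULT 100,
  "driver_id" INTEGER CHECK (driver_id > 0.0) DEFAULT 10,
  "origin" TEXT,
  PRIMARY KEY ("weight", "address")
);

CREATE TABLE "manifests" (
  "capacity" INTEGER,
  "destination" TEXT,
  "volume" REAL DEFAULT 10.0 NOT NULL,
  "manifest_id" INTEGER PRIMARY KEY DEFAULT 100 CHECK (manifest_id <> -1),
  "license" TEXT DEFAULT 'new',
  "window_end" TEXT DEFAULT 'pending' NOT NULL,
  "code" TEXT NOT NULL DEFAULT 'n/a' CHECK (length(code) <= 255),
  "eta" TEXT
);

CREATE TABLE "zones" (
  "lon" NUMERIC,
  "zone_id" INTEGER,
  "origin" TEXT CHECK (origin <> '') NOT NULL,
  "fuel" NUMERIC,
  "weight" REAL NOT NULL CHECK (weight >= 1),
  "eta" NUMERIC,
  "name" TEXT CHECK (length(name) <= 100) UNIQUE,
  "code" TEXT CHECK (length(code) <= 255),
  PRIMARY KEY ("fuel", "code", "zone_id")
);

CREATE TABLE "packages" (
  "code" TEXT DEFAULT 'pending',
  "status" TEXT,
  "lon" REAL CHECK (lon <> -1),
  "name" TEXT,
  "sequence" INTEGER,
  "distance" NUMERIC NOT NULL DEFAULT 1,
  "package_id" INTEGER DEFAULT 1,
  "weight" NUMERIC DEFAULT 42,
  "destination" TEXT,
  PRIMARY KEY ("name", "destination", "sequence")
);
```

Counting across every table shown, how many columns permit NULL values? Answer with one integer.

21

clients: 5 nullable (window_start, lat, phone, status, destination — PK (distance) and explicit NOT NULL columns excluded).
drivers: 4 nullable (lon, plate, driver_id, origin — PK (weight, address) and explicit NOT NULL columns excluded).
manifests: 4 nullable (capacity, destination, license, eta — PK (manifest_id) and explicit NOT NULL columns excluded).
zones: 3 nullable (lon, eta, name — PK (fuel, code, zone_id) and explicit NOT NULL columns excluded).
packages: 5 nullable (code, status, lon, package_id, weight — PK (name, destination, sequence) and explicit NOT NULL columns excluded).
Total: 5 + 4 + 4 + 3 + 5 = 21.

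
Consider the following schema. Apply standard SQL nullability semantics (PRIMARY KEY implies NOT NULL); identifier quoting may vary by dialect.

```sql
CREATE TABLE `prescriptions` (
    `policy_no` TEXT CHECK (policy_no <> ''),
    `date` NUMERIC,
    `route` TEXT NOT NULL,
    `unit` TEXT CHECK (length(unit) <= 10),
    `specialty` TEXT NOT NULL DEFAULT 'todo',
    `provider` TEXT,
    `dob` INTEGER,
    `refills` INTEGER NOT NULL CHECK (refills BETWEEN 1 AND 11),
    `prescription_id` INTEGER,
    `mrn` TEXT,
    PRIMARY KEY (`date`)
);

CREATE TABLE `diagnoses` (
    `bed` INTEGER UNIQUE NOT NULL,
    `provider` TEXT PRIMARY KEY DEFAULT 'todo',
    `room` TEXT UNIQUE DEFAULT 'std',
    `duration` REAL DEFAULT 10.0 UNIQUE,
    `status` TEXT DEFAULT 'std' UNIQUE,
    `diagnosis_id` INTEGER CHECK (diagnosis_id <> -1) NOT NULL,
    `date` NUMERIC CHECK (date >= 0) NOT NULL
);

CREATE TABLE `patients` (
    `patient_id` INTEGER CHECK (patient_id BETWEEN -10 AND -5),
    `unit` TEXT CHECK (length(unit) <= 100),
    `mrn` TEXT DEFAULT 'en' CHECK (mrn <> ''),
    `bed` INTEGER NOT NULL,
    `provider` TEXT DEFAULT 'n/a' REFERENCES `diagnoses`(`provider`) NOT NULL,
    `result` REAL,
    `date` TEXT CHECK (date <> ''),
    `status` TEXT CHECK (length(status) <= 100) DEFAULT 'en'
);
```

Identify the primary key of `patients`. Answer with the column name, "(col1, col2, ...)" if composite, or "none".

No column is declared PRIMARY KEY inline, and there is no table-level PRIMARY KEY clause in patients.

none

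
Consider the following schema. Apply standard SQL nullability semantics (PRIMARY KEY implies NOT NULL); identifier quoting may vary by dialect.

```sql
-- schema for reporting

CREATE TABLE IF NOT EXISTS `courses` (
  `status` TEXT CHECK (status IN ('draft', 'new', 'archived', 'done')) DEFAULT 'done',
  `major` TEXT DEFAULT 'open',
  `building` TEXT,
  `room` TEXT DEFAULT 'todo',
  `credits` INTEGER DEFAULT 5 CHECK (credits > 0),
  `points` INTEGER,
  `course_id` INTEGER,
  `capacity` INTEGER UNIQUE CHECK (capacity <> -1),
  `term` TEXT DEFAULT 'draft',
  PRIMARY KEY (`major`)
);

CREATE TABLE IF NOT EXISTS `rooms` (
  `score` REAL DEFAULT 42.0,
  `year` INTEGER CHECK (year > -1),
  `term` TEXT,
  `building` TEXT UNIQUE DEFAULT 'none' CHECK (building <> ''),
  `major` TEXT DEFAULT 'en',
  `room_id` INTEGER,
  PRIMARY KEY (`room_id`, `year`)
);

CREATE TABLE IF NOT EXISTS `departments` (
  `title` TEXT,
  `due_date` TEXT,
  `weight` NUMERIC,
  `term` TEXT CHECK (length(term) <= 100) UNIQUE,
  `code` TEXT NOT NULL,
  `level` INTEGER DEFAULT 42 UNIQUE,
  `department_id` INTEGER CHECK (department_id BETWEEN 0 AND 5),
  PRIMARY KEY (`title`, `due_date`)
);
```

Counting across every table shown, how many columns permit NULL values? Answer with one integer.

16

courses: 8 nullable (status, building, room, credits, points, course_id, capacity, term — PK (major) and explicit NOT NULL columns excluded).
rooms: 4 nullable (score, term, building, major — PK (room_id, year) and explicit NOT NULL columns excluded).
departments: 4 nullable (weight, term, level, department_id — PK (title, due_date) and explicit NOT NULL columns excluded).
Total: 8 + 4 + 4 = 16.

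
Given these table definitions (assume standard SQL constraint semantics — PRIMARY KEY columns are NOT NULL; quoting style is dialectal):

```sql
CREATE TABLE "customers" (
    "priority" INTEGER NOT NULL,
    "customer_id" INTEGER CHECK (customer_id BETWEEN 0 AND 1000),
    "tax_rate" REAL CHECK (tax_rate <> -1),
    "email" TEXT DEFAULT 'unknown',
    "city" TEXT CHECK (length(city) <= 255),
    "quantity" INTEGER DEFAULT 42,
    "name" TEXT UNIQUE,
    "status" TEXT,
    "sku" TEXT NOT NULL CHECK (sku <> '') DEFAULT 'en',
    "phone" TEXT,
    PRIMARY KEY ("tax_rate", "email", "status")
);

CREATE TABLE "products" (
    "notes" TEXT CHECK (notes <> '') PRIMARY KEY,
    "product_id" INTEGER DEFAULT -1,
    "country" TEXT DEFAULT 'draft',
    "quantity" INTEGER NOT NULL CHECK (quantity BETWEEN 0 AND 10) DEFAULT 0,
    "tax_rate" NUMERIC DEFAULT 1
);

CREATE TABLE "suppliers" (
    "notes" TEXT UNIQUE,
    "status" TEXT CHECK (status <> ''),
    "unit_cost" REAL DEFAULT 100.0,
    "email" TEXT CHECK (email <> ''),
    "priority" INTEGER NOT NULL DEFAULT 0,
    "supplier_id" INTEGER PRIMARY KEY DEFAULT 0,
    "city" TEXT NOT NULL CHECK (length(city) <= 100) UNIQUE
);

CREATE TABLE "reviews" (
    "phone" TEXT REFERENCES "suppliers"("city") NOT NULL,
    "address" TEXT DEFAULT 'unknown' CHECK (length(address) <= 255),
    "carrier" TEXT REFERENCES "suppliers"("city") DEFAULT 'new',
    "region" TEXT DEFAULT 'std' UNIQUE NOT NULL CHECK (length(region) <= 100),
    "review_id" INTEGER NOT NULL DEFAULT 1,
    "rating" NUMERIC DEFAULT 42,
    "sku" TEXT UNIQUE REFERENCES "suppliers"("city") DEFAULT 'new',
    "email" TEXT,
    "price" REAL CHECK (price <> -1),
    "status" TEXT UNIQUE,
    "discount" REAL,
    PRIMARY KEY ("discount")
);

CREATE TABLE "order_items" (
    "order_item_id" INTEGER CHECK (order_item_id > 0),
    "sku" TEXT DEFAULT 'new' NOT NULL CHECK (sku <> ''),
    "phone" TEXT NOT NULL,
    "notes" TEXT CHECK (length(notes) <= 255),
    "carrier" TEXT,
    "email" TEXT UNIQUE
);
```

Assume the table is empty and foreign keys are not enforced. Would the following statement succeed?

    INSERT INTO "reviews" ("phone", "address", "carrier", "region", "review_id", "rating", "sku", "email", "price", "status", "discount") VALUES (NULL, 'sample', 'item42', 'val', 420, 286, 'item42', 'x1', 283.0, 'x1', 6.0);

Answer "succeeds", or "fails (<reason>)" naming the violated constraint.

fails (NOT NULL on phone)

phone is explicitly set to NULL, but phone is declared NOT NULL.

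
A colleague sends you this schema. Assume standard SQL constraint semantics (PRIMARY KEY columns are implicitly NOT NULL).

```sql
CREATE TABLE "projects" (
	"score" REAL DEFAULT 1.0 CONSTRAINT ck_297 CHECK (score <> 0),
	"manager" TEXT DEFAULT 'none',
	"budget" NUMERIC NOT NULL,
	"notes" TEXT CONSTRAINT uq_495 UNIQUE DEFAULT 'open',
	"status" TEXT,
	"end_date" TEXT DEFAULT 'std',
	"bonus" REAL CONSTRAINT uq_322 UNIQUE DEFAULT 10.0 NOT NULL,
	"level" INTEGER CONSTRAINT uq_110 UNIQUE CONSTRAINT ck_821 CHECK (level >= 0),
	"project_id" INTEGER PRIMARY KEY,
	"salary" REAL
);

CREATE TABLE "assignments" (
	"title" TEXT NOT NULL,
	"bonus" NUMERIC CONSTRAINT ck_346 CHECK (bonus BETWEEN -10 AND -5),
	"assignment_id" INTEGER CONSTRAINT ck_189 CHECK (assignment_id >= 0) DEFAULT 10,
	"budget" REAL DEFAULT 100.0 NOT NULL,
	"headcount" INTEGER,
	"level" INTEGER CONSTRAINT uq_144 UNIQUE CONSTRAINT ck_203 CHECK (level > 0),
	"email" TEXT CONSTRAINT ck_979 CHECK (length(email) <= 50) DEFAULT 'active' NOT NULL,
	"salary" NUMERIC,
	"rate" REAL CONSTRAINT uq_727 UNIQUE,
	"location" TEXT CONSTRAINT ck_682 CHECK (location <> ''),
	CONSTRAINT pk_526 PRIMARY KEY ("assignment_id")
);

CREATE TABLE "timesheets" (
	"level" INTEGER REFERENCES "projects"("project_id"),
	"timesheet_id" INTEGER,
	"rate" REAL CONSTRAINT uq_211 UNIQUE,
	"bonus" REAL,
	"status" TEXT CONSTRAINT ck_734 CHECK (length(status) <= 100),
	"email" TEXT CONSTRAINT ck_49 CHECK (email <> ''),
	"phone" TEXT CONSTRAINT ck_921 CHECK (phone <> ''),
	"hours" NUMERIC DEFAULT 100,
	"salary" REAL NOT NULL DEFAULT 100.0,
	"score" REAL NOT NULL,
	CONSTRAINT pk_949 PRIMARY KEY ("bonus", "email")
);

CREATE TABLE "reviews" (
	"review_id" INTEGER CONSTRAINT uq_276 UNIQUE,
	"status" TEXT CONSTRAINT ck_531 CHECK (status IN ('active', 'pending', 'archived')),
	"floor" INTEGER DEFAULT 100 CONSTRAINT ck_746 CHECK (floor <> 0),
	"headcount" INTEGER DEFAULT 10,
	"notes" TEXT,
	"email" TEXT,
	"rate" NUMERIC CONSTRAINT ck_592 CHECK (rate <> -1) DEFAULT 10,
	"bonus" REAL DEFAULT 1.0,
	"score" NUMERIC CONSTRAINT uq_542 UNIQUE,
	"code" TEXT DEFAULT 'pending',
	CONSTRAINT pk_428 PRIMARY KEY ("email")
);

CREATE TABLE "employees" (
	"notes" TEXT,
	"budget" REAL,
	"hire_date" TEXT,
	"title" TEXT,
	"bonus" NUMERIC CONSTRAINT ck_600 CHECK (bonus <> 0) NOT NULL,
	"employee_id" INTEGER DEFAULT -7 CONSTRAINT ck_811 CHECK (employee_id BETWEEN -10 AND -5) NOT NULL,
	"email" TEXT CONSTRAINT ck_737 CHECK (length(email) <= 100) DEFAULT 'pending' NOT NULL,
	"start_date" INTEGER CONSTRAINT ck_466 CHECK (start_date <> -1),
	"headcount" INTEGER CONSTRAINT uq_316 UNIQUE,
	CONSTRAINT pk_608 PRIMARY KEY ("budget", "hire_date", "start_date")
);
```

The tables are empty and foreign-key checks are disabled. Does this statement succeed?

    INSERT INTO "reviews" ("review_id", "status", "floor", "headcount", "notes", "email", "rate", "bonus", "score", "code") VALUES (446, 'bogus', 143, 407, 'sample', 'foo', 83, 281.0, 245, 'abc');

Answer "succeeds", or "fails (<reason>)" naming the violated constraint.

The value 'bogus' for status violates CHECK (status IN ('active', 'pending', 'archived')).

fails (CHECK on status)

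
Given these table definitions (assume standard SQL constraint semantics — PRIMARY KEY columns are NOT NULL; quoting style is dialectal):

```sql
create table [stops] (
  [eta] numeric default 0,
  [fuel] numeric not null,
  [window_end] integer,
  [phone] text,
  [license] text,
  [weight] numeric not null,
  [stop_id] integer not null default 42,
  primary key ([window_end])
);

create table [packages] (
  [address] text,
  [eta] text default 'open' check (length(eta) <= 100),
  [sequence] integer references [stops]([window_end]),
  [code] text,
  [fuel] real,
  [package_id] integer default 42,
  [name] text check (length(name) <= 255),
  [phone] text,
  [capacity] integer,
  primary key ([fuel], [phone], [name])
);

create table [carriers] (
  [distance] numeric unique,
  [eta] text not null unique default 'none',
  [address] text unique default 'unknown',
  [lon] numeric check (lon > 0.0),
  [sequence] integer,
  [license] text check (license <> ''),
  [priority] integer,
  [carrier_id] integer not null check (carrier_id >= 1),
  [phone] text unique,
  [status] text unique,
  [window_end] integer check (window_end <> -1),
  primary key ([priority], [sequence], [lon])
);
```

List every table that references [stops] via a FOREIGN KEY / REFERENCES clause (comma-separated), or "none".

packages

- packages.sequence references stops(window_end).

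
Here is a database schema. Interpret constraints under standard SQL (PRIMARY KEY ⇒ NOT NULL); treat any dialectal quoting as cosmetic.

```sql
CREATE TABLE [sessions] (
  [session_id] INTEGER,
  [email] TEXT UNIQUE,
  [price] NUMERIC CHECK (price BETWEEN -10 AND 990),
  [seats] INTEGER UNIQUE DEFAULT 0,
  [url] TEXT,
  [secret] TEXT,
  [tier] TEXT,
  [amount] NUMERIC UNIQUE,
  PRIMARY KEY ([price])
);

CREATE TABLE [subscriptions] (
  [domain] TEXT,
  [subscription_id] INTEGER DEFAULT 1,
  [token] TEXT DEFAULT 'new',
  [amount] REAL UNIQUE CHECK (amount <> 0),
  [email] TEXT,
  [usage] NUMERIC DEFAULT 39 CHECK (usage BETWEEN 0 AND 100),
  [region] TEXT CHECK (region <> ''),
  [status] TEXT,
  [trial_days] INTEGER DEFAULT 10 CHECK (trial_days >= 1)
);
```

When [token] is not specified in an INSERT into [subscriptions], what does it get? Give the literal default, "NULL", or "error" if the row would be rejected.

token has an explicit DEFAULT 'new'.
When the column is omitted from an INSERT, that default is used.

'new'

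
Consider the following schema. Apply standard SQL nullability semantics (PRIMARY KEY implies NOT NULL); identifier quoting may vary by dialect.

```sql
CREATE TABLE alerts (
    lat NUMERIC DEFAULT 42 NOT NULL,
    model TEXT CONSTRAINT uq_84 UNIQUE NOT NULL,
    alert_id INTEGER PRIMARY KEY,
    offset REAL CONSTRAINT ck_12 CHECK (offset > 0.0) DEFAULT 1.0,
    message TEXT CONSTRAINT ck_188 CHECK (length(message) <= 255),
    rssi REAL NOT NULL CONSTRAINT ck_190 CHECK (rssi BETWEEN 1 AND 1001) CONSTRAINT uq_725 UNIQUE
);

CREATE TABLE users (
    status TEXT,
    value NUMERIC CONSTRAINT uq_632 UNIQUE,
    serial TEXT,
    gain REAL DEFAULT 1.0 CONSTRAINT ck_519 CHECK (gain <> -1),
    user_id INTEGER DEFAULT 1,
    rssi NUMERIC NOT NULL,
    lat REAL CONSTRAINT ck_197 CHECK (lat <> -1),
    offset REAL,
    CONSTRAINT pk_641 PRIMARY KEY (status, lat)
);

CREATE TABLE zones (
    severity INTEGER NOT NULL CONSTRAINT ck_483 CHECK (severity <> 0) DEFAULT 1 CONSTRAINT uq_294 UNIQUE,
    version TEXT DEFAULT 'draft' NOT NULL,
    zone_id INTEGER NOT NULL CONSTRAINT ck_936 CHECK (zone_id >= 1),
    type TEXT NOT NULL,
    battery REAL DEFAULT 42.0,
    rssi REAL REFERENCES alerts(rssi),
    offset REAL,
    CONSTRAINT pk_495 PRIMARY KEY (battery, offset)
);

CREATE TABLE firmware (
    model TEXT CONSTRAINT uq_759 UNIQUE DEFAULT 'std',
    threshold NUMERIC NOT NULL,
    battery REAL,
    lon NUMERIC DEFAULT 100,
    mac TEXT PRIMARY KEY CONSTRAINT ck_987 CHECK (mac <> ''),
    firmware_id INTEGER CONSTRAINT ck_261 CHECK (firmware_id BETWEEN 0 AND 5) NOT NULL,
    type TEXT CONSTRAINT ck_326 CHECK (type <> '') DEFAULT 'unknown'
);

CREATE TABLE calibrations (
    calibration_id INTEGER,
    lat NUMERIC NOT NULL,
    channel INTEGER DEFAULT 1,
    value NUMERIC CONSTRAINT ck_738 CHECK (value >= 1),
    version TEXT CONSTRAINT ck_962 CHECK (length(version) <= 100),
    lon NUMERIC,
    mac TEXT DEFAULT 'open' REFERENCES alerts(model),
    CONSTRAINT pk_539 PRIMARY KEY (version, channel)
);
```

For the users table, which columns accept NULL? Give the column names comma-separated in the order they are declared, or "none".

value, serial, gain, user_id, offset

- status: part of the PRIMARY KEY, which implies NOT NULL → not nullable.
- value: UNIQUE does not imply NOT NULL → nullable.
- serial: no NOT NULL constraint applies → nullable.
- gain: CHECK does not forbid NULL (a CHECK constraint passes when its expression is NULL) → nullable.
- user_id: DEFAULT only fills an omitted column; an explicit NULL is still allowed → nullable.
- rssi: declared NOT NULL → not nullable.
- lat: part of the PRIMARY KEY, which implies NOT NULL → not nullable.
- offset: no NOT NULL constraint applies → nullable.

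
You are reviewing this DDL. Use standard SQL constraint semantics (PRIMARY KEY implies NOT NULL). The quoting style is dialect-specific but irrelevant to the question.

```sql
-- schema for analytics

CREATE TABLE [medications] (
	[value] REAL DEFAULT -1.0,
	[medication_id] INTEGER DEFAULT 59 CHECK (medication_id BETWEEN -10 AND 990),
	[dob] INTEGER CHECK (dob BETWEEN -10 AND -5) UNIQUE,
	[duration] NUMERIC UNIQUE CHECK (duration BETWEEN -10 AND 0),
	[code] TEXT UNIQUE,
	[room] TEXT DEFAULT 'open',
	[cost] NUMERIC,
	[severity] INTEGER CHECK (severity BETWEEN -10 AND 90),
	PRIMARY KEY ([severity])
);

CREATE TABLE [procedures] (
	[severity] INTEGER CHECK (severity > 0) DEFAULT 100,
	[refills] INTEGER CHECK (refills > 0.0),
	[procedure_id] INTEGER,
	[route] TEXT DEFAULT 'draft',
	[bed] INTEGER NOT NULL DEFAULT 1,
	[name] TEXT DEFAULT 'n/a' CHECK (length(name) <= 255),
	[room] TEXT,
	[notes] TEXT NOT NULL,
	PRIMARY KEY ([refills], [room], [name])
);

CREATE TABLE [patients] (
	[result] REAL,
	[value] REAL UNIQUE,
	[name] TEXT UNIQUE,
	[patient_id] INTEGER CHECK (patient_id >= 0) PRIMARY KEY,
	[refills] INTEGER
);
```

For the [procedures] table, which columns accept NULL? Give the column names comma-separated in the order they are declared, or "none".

severity, procedure_id, route

- severity: CHECK does not forbid NULL (a CHECK constraint passes when its expression is NULL) → nullable.
- refills: part of the PRIMARY KEY, which implies NOT NULL → not nullable.
- procedure_id: no NOT NULL constraint applies → nullable.
- route: DEFAULT only fills an omitted column; an explicit NULL is still allowed → nullable.
- bed: declared NOT NULL → not nullable.
- name: part of the PRIMARY KEY, which implies NOT NULL → not nullable.
- room: part of the PRIMARY KEY, which implies NOT NULL → not nullable.
- notes: declared NOT NULL → not nullable.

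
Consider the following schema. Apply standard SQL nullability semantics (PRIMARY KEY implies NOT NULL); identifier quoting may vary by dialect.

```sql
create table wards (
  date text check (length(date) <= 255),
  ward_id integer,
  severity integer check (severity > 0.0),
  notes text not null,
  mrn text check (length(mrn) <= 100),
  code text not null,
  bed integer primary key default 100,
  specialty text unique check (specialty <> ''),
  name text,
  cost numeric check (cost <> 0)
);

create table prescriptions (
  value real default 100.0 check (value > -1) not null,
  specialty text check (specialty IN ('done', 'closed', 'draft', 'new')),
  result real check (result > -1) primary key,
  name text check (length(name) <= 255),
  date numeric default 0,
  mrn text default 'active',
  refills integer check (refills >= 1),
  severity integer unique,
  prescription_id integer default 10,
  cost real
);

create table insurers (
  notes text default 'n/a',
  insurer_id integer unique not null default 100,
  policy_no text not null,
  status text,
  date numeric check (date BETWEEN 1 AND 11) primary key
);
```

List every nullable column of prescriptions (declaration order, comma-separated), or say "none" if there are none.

- value: declared NOT NULL → not nullable.
- specialty: CHECK does not forbid NULL (a CHECK constraint passes when its expression is NULL) → nullable.
- result: part of the PRIMARY KEY, which implies NOT NULL → not nullable.
- name: CHECK does not forbid NULL (a CHECK constraint passes when its expression is NULL) → nullable.
- date: DEFAULT only fills an omitted column; an explicit NULL is still allowed → nullable.
- mrn: DEFAULT only fills an omitted column; an explicit NULL is still allowed → nullable.
- refills: CHECK does not forbid NULL (a CHECK constraint passes when its expression is NULL) → nullable.
- severity: UNIQUE does not imply NOT NULL → nullable.
- prescription_id: DEFAULT only fills an omitted column; an explicit NULL is still allowed → nullable.
- cost: no NOT NULL constraint applies → nullable.

specialty, name, date, mrn, refills, severity, prescription_id, cost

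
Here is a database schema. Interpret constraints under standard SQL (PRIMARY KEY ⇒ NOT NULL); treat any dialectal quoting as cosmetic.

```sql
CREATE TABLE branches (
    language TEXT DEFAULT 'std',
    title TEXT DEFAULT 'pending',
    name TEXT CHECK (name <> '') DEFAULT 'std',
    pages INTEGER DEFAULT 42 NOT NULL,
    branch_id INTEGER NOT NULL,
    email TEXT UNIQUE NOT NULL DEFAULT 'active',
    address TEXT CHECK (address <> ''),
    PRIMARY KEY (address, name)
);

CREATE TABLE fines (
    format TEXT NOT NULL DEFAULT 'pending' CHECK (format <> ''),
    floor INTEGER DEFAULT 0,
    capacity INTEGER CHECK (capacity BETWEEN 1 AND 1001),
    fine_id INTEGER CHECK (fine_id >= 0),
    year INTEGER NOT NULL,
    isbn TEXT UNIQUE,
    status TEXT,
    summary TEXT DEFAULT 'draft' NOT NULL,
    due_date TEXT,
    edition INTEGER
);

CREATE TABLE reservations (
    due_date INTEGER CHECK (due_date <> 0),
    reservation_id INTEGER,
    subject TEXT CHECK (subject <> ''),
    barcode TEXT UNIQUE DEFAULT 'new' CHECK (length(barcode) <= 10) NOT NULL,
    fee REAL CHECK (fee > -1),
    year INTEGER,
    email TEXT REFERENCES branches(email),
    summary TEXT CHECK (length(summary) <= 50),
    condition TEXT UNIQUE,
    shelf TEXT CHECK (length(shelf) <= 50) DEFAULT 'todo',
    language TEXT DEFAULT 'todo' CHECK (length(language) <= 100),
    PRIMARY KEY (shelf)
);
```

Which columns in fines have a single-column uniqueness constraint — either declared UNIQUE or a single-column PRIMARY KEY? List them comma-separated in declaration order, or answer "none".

isbn

- format: no UNIQUE or single-column PK constraint.
- floor: no UNIQUE or single-column PK constraint.
- capacity: no UNIQUE or single-column PK constraint.
- fine_id: no UNIQUE or single-column PK constraint.
- year: no UNIQUE or single-column PK constraint.
- isbn: declared UNIQUE → unique.
- status: no UNIQUE or single-column PK constraint.
- summary: no UNIQUE or single-column PK constraint.
- due_date: no UNIQUE or single-column PK constraint.
- edition: no UNIQUE or single-column PK constraint.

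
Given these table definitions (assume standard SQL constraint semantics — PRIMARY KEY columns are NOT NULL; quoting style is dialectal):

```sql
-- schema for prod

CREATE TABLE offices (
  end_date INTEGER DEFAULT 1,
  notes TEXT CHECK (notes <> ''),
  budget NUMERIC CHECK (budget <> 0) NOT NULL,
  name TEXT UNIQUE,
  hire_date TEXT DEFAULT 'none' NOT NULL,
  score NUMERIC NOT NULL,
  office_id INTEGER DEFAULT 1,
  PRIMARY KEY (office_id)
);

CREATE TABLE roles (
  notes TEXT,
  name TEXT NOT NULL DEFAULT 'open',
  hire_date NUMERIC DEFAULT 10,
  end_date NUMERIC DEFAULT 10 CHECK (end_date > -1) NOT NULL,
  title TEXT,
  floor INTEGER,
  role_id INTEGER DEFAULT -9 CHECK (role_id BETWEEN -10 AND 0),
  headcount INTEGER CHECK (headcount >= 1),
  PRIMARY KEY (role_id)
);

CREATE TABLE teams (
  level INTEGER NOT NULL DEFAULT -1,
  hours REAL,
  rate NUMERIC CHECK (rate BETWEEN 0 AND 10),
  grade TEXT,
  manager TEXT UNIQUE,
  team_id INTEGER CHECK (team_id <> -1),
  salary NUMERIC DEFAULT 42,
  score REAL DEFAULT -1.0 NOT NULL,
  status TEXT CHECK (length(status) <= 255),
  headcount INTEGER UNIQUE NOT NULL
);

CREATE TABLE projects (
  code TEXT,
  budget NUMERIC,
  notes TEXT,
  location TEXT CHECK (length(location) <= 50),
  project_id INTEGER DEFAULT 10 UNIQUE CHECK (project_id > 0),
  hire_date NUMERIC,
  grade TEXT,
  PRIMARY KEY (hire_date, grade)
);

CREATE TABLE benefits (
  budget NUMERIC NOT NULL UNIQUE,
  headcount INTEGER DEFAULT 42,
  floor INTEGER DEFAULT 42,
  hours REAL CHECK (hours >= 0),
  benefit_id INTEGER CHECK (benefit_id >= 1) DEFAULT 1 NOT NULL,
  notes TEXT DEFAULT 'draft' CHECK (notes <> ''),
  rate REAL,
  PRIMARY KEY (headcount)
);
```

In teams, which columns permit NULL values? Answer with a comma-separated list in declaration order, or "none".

- level: declared NOT NULL → not nullable.
- hours: no NOT NULL constraint applies → nullable.
- rate: CHECK does not forbid NULL (a CHECK constraint passes when its expression is NULL) → nullable.
- grade: no NOT NULL constraint applies → nullable.
- manager: UNIQUE does not imply NOT NULL → nullable.
- team_id: CHECK does not forbid NULL (a CHECK constraint passes when its expression is NULL) → nullable.
- salary: DEFAULT only fills an omitted column; an explicit NULL is still allowed → nullable.
- score: declared NOT NULL → not nullable.
- status: CHECK does not forbid NULL (a CHECK constraint passes when its expression is NULL) → nullable.
- headcount: declared NOT NULL → not nullable.

hours, rate, grade, manager, team_id, salary, status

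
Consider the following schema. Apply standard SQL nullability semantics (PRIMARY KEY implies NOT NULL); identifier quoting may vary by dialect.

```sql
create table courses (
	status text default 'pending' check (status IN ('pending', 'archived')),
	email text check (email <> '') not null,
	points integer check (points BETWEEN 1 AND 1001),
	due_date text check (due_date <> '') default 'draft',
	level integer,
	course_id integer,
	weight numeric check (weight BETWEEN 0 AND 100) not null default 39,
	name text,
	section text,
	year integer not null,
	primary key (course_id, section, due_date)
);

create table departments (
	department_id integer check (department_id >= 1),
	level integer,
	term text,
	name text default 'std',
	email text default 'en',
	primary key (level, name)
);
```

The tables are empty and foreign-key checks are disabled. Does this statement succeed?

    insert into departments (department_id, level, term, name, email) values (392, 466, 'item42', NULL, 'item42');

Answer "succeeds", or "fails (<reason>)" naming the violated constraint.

name is explicitly set to NULL, but name is part of the PRIMARY KEY (implied NOT NULL).

fails (NOT NULL on name)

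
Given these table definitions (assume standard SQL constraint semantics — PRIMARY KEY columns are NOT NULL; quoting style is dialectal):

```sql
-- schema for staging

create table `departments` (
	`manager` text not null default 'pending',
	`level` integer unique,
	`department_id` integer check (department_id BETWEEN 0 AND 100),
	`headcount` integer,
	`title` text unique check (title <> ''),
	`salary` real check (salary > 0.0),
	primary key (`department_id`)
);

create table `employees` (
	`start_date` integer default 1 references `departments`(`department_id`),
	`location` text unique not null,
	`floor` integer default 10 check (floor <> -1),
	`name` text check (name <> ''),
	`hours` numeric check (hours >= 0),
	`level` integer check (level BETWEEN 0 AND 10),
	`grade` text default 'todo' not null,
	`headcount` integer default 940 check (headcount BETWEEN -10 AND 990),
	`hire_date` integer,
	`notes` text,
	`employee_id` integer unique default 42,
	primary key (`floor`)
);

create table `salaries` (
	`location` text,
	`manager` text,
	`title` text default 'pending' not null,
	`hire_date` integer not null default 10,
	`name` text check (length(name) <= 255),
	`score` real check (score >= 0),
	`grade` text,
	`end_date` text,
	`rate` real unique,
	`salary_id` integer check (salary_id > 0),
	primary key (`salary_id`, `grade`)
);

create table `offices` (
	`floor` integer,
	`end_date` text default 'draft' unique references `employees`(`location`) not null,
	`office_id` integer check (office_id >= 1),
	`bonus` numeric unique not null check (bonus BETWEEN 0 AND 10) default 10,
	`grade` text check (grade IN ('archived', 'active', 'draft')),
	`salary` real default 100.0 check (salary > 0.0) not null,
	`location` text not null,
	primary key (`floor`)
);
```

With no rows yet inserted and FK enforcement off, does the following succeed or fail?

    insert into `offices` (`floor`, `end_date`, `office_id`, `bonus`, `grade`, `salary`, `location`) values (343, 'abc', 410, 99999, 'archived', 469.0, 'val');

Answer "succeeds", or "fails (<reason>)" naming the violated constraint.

fails (CHECK on bonus)

The value 99999 for bonus violates CHECK (bonus BETWEEN 0 AND 10).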